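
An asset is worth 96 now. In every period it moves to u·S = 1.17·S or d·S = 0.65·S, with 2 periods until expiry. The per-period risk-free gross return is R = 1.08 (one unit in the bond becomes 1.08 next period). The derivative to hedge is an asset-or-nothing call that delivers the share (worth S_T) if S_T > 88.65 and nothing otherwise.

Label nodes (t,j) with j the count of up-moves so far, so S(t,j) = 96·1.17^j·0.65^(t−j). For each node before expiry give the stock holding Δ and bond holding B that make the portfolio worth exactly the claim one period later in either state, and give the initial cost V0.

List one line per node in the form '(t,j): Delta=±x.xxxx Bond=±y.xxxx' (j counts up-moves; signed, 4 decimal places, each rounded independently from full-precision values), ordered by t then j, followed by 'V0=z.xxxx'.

Risk-neutral probability p* = (R−d)/(u−d) = (1.08−0.65)/(1.17−0.65) = 0.8269.
Terminal values V(2,·): V(2,0)=0.0000, V(2,1)=0.0000, V(2,2)=131.4144
  t=1,j=0: stock 62.4000 → up 73.0080 (V=0.0000), down 40.5600 (V=0.0000). Price 0.0000; hedge Δ=0.0000, bond B=0.0000.
  t=1,j=1: stock 112.3200 → up 131.4144 (V=131.4144), down 73.0080 (V=0.0000). Price 100.6200; hedge Δ=2.2500, bond B=-152.1000.
  t=0,j=0: stock 96.0000 → up 112.3200 (V=100.6200), down 62.4000 (V=0.0000). Price 77.0417; hedge Δ=2.0156, bond B=-116.4583.
Check: Δ(0,0)·S0 + B(0,0) = 77.0417 = V0.

(0,0): Delta=2.0156 Bond=-116.4583
(1,0): Delta=0.0000 Bond=0.0000
(1,1): Delta=2.2500 Bond=-152.1000
V0=77.0417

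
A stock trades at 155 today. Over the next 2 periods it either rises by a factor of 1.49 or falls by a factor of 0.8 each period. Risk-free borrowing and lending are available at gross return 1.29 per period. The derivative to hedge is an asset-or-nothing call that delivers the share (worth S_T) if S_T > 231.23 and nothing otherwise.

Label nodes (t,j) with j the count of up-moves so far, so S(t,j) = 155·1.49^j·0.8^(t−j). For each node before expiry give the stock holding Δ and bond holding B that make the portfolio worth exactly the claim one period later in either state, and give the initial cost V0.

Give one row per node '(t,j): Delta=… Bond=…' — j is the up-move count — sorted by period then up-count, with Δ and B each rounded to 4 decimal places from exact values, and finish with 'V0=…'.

Risk-neutral probability p* = (R−d)/(u−d) = (1.29−0.8)/(1.49−0.8) = 0.7101.
At expiry t=2: V(2,0)=0.0000, V(2,1)=0.0000, V(2,2)=344.1155
(1,0): S=124.0000. Δ = (V_up−V_dn)/(S_up−S_dn) = (0.0000−0.0000)/(184.7600−99.2000) = 0.0000. V = [p*·0.0000 + (1−p*)·0.0000]/1.29 = 0.0000. B = V − Δ·S = 0.0000.
(1,1): S=230.9500. Δ = (V_up−V_dn)/(S_up−S_dn) = (344.1155−0.0000)/(344.1155−184.7600) = 2.1594. V = [p*·344.1155 + (1−p*)·0.0000]/1.29 = 189.4356. B = V − Δ·S = -309.2826.
(0,0): S=155.0000. Δ = (V_up−V_dn)/(S_up−S_dn) = (189.4356−0.0000)/(230.9500−124.0000) = 1.7713. V = [p*·189.4356 + (1−p*)·0.0000]/1.29 = 104.2843. B = V − Δ·S = -170.2600.
The time-0 hedge costs 104.2843, which is the no-arbitrage price.

(0,0): Delta=1.7713 Bond=-170.2600
(1,0): Delta=0.0000 Bond=0.0000
(1,1): Delta=2.1594 Bond=-309.2826
V0=104.2843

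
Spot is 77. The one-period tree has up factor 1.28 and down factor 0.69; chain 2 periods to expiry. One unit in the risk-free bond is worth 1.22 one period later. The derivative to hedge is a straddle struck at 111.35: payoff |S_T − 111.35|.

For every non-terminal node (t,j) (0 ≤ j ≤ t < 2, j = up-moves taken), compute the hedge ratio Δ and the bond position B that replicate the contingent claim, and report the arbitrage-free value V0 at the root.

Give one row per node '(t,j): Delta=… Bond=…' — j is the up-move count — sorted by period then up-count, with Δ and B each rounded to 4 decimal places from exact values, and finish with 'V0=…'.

Under the risk-neutral measure, an up-move has probability p* = (R−d)/(u−d) = 0.8983 and values discount at R = 1.22.
Terminal payoffs: V(2,0)=74.6903, V(2,1)=43.3436, V(2,2)=14.8068
Node (1,0) S=53.1300: V=(p*·43.3436+(1−p*)·74.6903)/1.22=38.1405; Δ=(43.3436−74.6903)/(68.0064−36.6597)=-1.0000; B=V−Δ·S=91.2705
Node (1,1) S=98.5600: V=(p*·14.8068+(1−p*)·43.3436)/1.22=14.5154; Δ=(14.8068−43.3436)/(126.1568−68.0064)=-0.4907; B=V−Δ·S=62.8829
Node (0,0) S=77.0000: V=(p*·14.5154+(1−p*)·38.1405)/1.22=13.8672; Δ=(14.5154−38.1405)/(98.5600−53.1300)=-0.5200; B=V−Δ·S=53.9097
Root portfolio cost Δ·77+B reproduces V0=13.8672.

(0,0): Delta=-0.5200 Bond=53.9097
(1,0): Delta=-1.0000 Bond=91.2705
(1,1): Delta=-0.4907 Bond=62.8829
V0=13.8672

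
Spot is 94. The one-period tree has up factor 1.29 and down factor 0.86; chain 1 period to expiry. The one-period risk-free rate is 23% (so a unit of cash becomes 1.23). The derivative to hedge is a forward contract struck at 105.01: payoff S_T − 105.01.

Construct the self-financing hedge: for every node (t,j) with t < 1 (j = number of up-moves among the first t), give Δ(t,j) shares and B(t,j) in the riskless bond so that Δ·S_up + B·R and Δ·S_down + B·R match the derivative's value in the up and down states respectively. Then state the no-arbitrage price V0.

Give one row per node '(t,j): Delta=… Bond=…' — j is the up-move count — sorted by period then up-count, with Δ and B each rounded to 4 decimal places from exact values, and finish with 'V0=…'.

The replicating-portfolio and risk-neutral prices coincide; use p* = (1.23−0.86)/(1.29−0.86) = 0.8605 for the latter.
At expiry t=1: V(1,0)=-24.1700, V(1,1)=16.2500
Node (0,0) S=94.0000: V=(p*·16.2500+(1−p*)·-24.1700)/1.23=8.6260; Δ=(16.2500−-24.1700)/(121.2600−80.8400)=1.0000; B=V−Δ·S=-85.3740
Each (Δ,B) replicates both successor values, so the strategy is self-financing and V0 is arbitrage-free.

(0,0): Delta=1.0000 Bond=-85.3740
V0=8.6260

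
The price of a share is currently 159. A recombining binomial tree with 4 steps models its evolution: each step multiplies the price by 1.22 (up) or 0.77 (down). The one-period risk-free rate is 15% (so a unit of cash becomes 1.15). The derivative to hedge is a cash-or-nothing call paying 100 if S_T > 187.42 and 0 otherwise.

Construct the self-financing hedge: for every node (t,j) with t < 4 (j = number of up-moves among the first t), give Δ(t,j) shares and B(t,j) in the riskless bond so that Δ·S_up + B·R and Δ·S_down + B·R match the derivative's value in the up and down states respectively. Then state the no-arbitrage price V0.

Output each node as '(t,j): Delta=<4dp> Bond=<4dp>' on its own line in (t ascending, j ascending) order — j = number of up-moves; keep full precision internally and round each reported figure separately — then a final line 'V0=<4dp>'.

Under the risk-neutral measure, an up-move has probability p* = (R−d)/(u−d) = 0.8444 and values discount at R = 1.15.
Terminal values V(4,·): V(4,0)=0.0000, V(4,1)=0.0000, V(4,2)=0.0000, V(4,3)=100.0000, V(4,4)=100.0000
Node (3,0) S=72.5887: V=(p*·0.0000+(1−p*)·0.0000)/1.15=0.0000; Δ=(0.0000−0.0000)/(88.5583−55.8933)=0.0000; B=V−Δ·S=0.0000
Node (3,1) S=115.0107: V=(p*·0.0000+(1−p*)·0.0000)/1.15=0.0000; Δ=(0.0000−0.0000)/(140.3131−88.5583)=0.0000; B=V−Δ·S=0.0000
Node (3,2) S=182.2248: V=(p*·100.0000+(1−p*)·0.0000)/1.15=73.4300; Δ=(100.0000−0.0000)/(222.3143−140.3131)=1.2195; B=V−Δ·S=-148.7923
Node (3,3) S=288.7198: V=(p*·100.0000+(1−p*)·100.0000)/1.15=86.9565; Δ=(100.0000−100.0000)/(352.2382−222.3143)=0.0000; B=V−Δ·S=86.9565
Node (2,0) S=94.2711: V=(p*·0.0000+(1−p*)·0.0000)/1.15=0.0000; Δ=(0.0000−0.0000)/(115.0107−72.5887)=0.0000; B=V−Δ·S=0.0000
Node (2,1) S=149.3646: V=(p*·73.4300+(1−p*)·0.0000)/1.15=53.9196; Δ=(73.4300−0.0000)/(182.2248−115.0107)=1.0925; B=V−Δ·S=-109.2581
Node (2,2) S=236.6556: V=(p*·86.9565+(1−p*)·73.4300)/1.15=73.7847; Δ=(86.9565−73.4300)/(288.7198−182.2248)=0.1270; B=V−Δ·S=43.7256
Node (1,0) S=122.4300: V=(p*·53.9196+(1−p*)·0.0000)/1.15=39.5931; Δ=(53.9196−0.0000)/(149.3646−94.2711)=0.9787; B=V−Δ·S=-80.2282
Node (1,1) S=193.9800: V=(p*·73.7847+(1−p*)·53.9196)/1.15=61.4735; Δ=(73.7847−53.9196)/(236.6556−149.3646)=0.2276; B=V−Δ·S=17.3288
Node (0,0) S=159.0000: V=(p*·61.4735+(1−p*)·39.5931)/1.15=50.4956; Δ=(61.4735−39.5931)/(193.9800−122.4300)=0.3058; B=V−Δ·S=1.8724
Self-financing check: at every node Δ·S+B equals the discounted successor values.

(0,0): Delta=0.3058 Bond=1.8724
(1,0): Delta=0.9787 Bond=-80.2282
(1,1): Delta=0.2276 Bond=17.3288
(2,0): Delta=0.0000 Bond=0.0000
(2,1): Delta=1.0925 Bond=-109.2581
(2,2): Delta=0.1270 Bond=43.7256
(3,0): Delta=0.0000 Bond=0.0000
(3,1): Delta=0.0000 Bond=0.0000
(3,2): Delta=1.2195 Bond=-148.7923
(3,3): Delta=0.0000 Bond=86.9565
V0=50.4956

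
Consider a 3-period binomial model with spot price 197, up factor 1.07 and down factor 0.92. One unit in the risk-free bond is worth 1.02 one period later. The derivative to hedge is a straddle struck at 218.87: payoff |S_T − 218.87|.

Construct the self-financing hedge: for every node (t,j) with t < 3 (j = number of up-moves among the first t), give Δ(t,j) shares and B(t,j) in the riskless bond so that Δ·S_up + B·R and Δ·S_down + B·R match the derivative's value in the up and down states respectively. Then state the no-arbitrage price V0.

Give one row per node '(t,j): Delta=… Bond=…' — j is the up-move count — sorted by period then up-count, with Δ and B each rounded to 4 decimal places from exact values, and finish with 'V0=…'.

(0,0): Delta=-0.3505 Bond=90.8422
(1,0): Delta=-1.0000 Bond=210.3710
(1,1): Delta=-0.0713 Bond=33.8031
(2,0): Delta=-1.0000 Bond=214.5784
(2,1): Delta=-1.0000 Bond=214.5784
(2,2): Delta=0.3280 Bond=-55.5705
V0=21.7900

Since d<R<u, set p* = (R−d)/(u−d) = 0.6667; price each node as the discounted p*-expectation of its children.
Payoff layer (t=3): V(3,0)=65.4685, V(3,1)=40.4573, V(3,2)=11.3683, V(3,3)=22.4635
(2,0): S=166.7408. Δ = (V_up−V_dn)/(S_up−S_dn) = (40.4573−65.4685)/(178.4127−153.4015) = -1.0000. V = [p*·40.4573 + (1−p*)·65.4685]/1.02 = 47.8376. B = V − Δ·S = 214.5784.
(2,1): S=193.9268. Δ = (V_up−V_dn)/(S_up−S_dn) = (11.3683−40.4573)/(207.5017−178.4127) = -1.0000. V = [p*·11.3683 + (1−p*)·40.4573]/1.02 = 20.6516. B = V − Δ·S = 214.5784.
(2,2): S=225.5453. Δ = (V_up−V_dn)/(S_up−S_dn) = (22.4635−11.3683)/(241.3335−207.5017) = 0.3280. V = [p*·22.4635 + (1−p*)·11.3683]/1.02 = 18.3971. B = V − Δ·S = -55.5705.
(1,0): S=181.2400. Δ = (V_up−V_dn)/(S_up−S_dn) = (20.6516−47.8376)/(193.9268−166.7408) = -1.0000. V = [p*·20.6516 + (1−p*)·47.8376]/1.02 = 29.1310. B = V − Δ·S = 210.3710.
(1,1): S=210.7900. Δ = (V_up−V_dn)/(S_up−S_dn) = (18.3971−20.6516)/(225.5453−193.9268) = -0.0713. V = [p*·18.3971 + (1−p*)·20.6516]/1.02 = 18.7732. B = V − Δ·S = 33.8031.
(0,0): S=197.0000. Δ = (V_up−V_dn)/(S_up−S_dn) = (18.7732−29.1310)/(210.7900−181.2400) = -0.3505. V = [p*·18.7732 + (1−p*)·29.1310]/1.02 = 21.7900. B = V − Δ·S = 90.8422.
Self-financing check: at every node Δ·S+B equals the discounted successor values.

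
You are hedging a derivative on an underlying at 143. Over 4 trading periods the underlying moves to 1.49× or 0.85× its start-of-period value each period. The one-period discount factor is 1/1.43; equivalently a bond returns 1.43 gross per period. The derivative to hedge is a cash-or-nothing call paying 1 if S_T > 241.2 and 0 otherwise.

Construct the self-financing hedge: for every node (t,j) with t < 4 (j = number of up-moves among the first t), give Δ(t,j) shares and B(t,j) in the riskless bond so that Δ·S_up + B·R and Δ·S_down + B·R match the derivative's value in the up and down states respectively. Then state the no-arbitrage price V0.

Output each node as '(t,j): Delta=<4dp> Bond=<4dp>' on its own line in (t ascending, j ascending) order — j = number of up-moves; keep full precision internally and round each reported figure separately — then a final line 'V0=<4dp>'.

Since d<R<u, set p* = (R−d)/(u−d) = 0.9062; price each node as the discounted p*-expectation of its children.
Terminal payoffs: V(4,0)=0.0000, V(4,1)=0.0000, V(4,2)=0.0000, V(4,3)=1.0000, V(4,4)=1.0000
(3,0): S=87.8199. Δ = (V_up−V_dn)/(S_up−S_dn) = (0.0000−0.0000)/(130.8516−74.6469) = 0.0000. V = [p*·0.0000 + (1−p*)·0.0000]/1.43 = 0.0000. B = V − Δ·S = 0.0000.
(3,1): S=153.9431. Δ = (V_up−V_dn)/(S_up−S_dn) = (0.0000−0.0000)/(229.3752−130.8516) = 0.0000. V = [p*·0.0000 + (1−p*)·0.0000]/1.43 = 0.0000. B = V − Δ·S = 0.0000.
(3,2): S=269.8532. Δ = (V_up−V_dn)/(S_up−S_dn) = (1.0000−0.0000)/(402.0812−229.3752) = 0.0058. V = [p*·1.0000 + (1−p*)·0.0000]/1.43 = 0.6337. B = V − Δ·S = -0.9288.
(3,3): S=473.0367. Δ = (V_up−V_dn)/(S_up−S_dn) = (1.0000−1.0000)/(704.8247−402.0812) = 0.0000. V = [p*·1.0000 + (1−p*)·1.0000]/1.43 = 0.6993. B = V − Δ·S = 0.6993.
(2,0): S=103.3175. Δ = (V_up−V_dn)/(S_up−S_dn) = (0.0000−0.0000)/(153.9431−87.8199) = 0.0000. V = [p*·0.0000 + (1−p*)·0.0000]/1.43 = 0.0000. B = V − Δ·S = 0.0000.
(2,1): S=181.1095. Δ = (V_up−V_dn)/(S_up−S_dn) = (0.6337−0.0000)/(269.8532−153.9431) = 0.0055. V = [p*·0.6337 + (1−p*)·0.0000]/1.43 = 0.4016. B = V − Δ·S = -0.5886.
(2,2): S=317.4743. Δ = (V_up−V_dn)/(S_up−S_dn) = (0.6993−0.6337)/(473.0367−269.8532) = 0.0003. V = [p*·0.6993 + (1−p*)·0.6337]/1.43 = 0.4847. B = V − Δ·S = 0.3823.
(1,0): S=121.5500. Δ = (V_up−V_dn)/(S_up−S_dn) = (0.4016−0.0000)/(181.1095−103.3175) = 0.0052. V = [p*·0.4016 + (1−p*)·0.0000]/1.43 = 0.2545. B = V − Δ·S = -0.3730.
(1,1): S=213.0700. Δ = (V_up−V_dn)/(S_up−S_dn) = (0.4847−0.4016)/(317.4743−181.1095) = 0.0006. V = [p*·0.4847 + (1−p*)·0.4016]/1.43 = 0.3335. B = V − Δ·S = 0.2037.
(0,0): S=143.0000. Δ = (V_up−V_dn)/(S_up−S_dn) = (0.3335−0.2545)/(213.0700−121.5500) = 0.0009. V = [p*·0.3335 + (1−p*)·0.2545]/1.43 = 0.2281. B = V − Δ·S = 0.1046.
Each (Δ,B) replicates both successor values, so the strategy is self-financing and V0 is arbitrage-free.

(0,0): Delta=0.0009 Bond=0.1046
(1,0): Delta=0.0052 Bond=-0.3730
(1,1): Delta=0.0006 Bond=0.2037
(2,0): Delta=0.0000 Bond=0.0000
(2,1): Delta=0.0055 Bond=-0.5886
(2,2): Delta=0.0003 Bond=0.3823
(3,0): Delta=0.0000 Bond=0.0000
(3,1): Delta=0.0000 Bond=0.0000
(3,2): Delta=0.0058 Bond=-0.9288
(3,3): Delta=0.0000 Bond=0.6993
V0=0.2281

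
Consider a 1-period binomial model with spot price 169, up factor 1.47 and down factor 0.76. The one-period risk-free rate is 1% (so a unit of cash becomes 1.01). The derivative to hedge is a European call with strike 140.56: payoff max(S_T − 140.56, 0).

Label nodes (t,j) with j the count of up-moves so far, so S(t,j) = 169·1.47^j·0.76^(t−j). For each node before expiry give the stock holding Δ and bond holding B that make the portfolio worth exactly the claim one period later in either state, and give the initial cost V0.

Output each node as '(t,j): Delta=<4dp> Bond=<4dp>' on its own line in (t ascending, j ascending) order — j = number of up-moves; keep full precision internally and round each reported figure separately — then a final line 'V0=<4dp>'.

(0,0): Delta=0.8990 Bond=-114.3232
V0=37.6063

Under the risk-neutral measure, an up-move has probability p* = (R−d)/(u−d) = 0.3521 and values discount at R = 1.01.
Terminal values V(1,·): V(1,0)=0.0000, V(1,1)=107.8700
  t=0,j=0: stock 169.0000 → up 248.4300 (V=107.8700), down 128.4400 (V=0.0000). Price 37.6063; hedge Δ=0.8990, bond B=-114.3232.
Each (Δ,B) replicates both successor values, so the strategy is self-financing and V0 is arbitrage-free.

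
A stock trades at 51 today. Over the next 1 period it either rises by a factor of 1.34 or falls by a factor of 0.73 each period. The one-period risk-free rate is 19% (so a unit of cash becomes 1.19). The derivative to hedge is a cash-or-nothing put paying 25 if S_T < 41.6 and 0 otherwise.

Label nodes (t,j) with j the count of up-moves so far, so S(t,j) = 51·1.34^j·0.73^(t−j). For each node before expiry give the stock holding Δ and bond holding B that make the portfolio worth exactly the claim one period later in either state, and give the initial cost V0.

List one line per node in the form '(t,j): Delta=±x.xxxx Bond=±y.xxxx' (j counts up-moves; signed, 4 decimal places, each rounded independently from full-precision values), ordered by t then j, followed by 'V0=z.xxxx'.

(0,0): Delta=-0.8036 Bond=46.1496
V0=5.1660

Risk-neutral probability p* = (R−d)/(u−d) = (1.19−0.73)/(1.34−0.73) = 0.7541.
Terminal values V(1,·): V(1,0)=25.0000, V(1,1)=0.0000
Node (0,0) S=51.0000: V=(p*·0.0000+(1−p*)·25.0000)/1.19=5.1660; Δ=(0.0000−25.0000)/(68.3400−37.2300)=-0.8036; B=V−Δ·S=46.1496
Self-financing check: at every node Δ·S+B equals the discounted successor values.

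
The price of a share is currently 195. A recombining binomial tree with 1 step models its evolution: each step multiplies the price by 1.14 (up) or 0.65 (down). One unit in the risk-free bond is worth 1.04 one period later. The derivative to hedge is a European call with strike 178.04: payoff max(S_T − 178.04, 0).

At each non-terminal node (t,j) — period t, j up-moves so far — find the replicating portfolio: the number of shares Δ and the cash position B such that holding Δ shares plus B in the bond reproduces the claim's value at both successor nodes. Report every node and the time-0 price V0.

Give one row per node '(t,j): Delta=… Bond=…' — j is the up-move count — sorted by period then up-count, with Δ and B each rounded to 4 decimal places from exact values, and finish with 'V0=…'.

(0,0): Delta=0.4632 Bond=-56.4541
V0=33.8724

Since d<R<u, set p* = (R−d)/(u−d) = 0.7959; price each node as the discounted p*-expectation of its children.
Terminal values V(1,·): V(1,0)=0.0000, V(1,1)=44.2600
(0,0): S=195.0000. Δ = (V_up−V_dn)/(S_up−S_dn) = (44.2600−0.0000)/(222.3000−126.7500) = 0.4632. V = [p*·44.2600 + (1−p*)·0.0000]/1.04 = 33.8724. B = V − Δ·S = -56.4541.
Self-financing check: at every node Δ·S+B equals the discounted successor values.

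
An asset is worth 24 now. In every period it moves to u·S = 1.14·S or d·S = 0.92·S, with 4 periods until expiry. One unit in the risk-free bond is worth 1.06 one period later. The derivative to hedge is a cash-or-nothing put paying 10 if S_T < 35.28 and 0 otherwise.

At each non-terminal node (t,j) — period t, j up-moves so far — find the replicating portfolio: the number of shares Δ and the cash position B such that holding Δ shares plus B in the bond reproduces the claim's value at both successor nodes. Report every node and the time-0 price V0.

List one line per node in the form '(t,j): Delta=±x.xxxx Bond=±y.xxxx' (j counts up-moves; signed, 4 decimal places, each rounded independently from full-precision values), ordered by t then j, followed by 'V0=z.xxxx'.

(0,0): Delta=-0.4098 Bond=16.4570
(1,0): Delta=0.0000 Bond=8.3962
(1,1): Delta=-0.5988 Bond=22.6148
(2,0): Delta=0.0000 Bond=8.9000
(2,1): Delta=0.0000 Bond=8.9000
(2,2): Delta=-0.8749 Bond=32.5842
(3,0): Delta=0.0000 Bond=9.4340
(3,1): Delta=0.0000 Bond=9.4340
(3,2): Delta=0.0000 Bond=9.4340
(3,3): Delta=-1.2784 Bond=48.8851
V0=6.6220

The replicating-portfolio and risk-neutral prices coincide; use p* = (1.06−0.92)/(1.14−0.92) = 0.6364 for the latter.
Terminal values V(4,·): V(4,0)=10.0000, V(4,1)=10.0000, V(4,2)=10.0000, V(4,3)=10.0000, V(4,4)=0.0000
  t=3,j=0: stock 18.6885 → up 21.3049 (V=10.0000), down 17.1934 (V=10.0000). Price 9.4340; hedge Δ=0.0000, bond B=9.4340.
  t=3,j=1: stock 23.1575 → up 26.3996 (V=10.0000), down 21.3049 (V=10.0000). Price 9.4340; hedge Δ=0.0000, bond B=9.4340.
  t=3,j=2: stock 28.6952 → up 32.7125 (V=10.0000), down 26.3996 (V=10.0000). Price 9.4340; hedge Δ=0.0000, bond B=9.4340.
  t=3,j=3: stock 35.5571 → up 40.5350 (V=0.0000), down 32.7125 (V=10.0000). Price 3.4305; hedge Δ=-1.2784, bond B=48.8851.
  t=2,j=0: stock 20.3136 → up 23.1575 (V=9.4340), down 18.6885 (V=9.4340). Price 8.9000; hedge Δ=0.0000, bond B=8.9000.
  t=2,j=1: stock 25.1712 → up 28.6952 (V=9.4340), down 23.1575 (V=9.4340). Price 8.9000; hedge Δ=0.0000, bond B=8.9000.
  t=2,j=2: stock 31.1904 → up 35.5571 (V=3.4305), down 28.6952 (V=9.4340). Price 5.2958; hedge Δ=-0.8749, bond B=32.5842.
  t=1,j=0: stock 22.0800 → up 25.1712 (V=8.9000), down 20.3136 (V=8.9000). Price 8.3962; hedge Δ=0.0000, bond B=8.3962.
  t=1,j=1: stock 27.3600 → up 31.1904 (V=5.2958), down 25.1712 (V=8.9000). Price 6.2325; hedge Δ=-0.5988, bond B=22.6148.
  t=0,j=0: stock 24.0000 → up 27.3600 (V=6.2325), down 22.0800 (V=8.3962). Price 6.6220; hedge Δ=-0.4098, bond B=16.4570.
Each (Δ,B) replicates both successor values, so the strategy is self-financing and V0 is arbitrage-free.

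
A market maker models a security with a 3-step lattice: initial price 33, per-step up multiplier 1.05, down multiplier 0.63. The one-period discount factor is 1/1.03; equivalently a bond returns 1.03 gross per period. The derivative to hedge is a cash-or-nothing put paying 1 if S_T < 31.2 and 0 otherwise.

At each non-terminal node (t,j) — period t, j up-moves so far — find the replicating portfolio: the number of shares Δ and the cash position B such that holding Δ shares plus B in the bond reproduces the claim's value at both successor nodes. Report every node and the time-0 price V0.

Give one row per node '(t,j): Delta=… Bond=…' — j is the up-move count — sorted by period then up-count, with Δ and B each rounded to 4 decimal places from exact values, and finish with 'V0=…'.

(0,0): Delta=-0.0617 Bond=2.1602
(1,0): Delta=0.0000 Bond=0.9426
(1,1): Delta=-0.0635 Bond=2.2892
(2,0): Delta=0.0000 Bond=0.9709
(2,1): Delta=0.0000 Bond=0.9709
(2,2): Delta=-0.0654 Bond=2.4272
V0=0.1246

Since d<R<u, set p* = (R−d)/(u−d) = 0.9524; price each node as the discounted p*-expectation of its children.
Payoff layer (t=3): V(3,0)=1.0000, V(3,1)=1.0000, V(3,2)=1.0000, V(3,3)=0.0000
(2,0): S=13.0977. Δ = (V_up−V_dn)/(S_up−S_dn) = (1.0000−1.0000)/(13.7526−8.2516) = 0.0000. V = [p*·1.0000 + (1−p*)·1.0000]/1.03 = 0.9709. B = V − Δ·S = 0.9709.
(2,1): S=21.8295. Δ = (V_up−V_dn)/(S_up−S_dn) = (1.0000−1.0000)/(22.9210−13.7526) = 0.0000. V = [p*·1.0000 + (1−p*)·1.0000]/1.03 = 0.9709. B = V − Δ·S = 0.9709.
(2,2): S=36.3825. Δ = (V_up−V_dn)/(S_up−S_dn) = (0.0000−1.0000)/(38.2016−22.9210) = -0.0654. V = [p*·0.0000 + (1−p*)·1.0000]/1.03 = 0.0462. B = V − Δ·S = 2.4272.
(1,0): S=20.7900. Δ = (V_up−V_dn)/(S_up−S_dn) = (0.9709−0.9709)/(21.8295−13.0977) = 0.0000. V = [p*·0.9709 + (1−p*)·0.9709]/1.03 = 0.9426. B = V − Δ·S = 0.9426.
(1,1): S=34.6500. Δ = (V_up−V_dn)/(S_up−S_dn) = (0.0462−0.9709)/(36.3825−21.8295) = -0.0635. V = [p*·0.0462 + (1−p*)·0.9709]/1.03 = 0.0876. B = V − Δ·S = 2.2892.
(0,0): S=33.0000. Δ = (V_up−V_dn)/(S_up−S_dn) = (0.0876−0.9426)/(34.6500−20.7900) = -0.0617. V = [p*·0.0876 + (1−p*)·0.9426]/1.03 = 0.1246. B = V − Δ·S = 2.1602.
The time-0 hedge costs 0.1246, which is the no-arbitrage price.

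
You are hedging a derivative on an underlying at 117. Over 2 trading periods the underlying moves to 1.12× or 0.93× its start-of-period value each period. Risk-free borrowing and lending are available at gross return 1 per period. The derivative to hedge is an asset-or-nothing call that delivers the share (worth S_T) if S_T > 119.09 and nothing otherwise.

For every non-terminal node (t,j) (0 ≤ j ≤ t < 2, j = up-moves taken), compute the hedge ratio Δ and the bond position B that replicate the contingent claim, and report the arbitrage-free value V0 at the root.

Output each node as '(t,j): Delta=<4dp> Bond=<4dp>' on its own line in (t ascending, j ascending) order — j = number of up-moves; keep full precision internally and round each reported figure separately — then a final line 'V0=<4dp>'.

Since d<R<u, set p* = (R−d)/(u−d) = 0.3684; price each node as the discounted p*-expectation of its children.
Payoff layer (t=2): V(2,0)=0.0000, V(2,1)=121.8672, V(2,2)=146.7648
Node (1,0) S=108.8100: V=(p*·121.8672+(1−p*)·0.0000)/1=44.8984; Δ=(121.8672−0.0000)/(121.8672−101.1933)=5.8947; B=V−Δ·S=-596.5079
Node (1,1) S=131.0400: V=(p*·146.7648+(1−p*)·121.8672)/1=131.0400; Δ=(146.7648−121.8672)/(146.7648−121.8672)=1.0000; B=V−Δ·S=0.0000
Node (0,0) S=117.0000: V=(p*·131.0400+(1−p*)·44.8984)/1=76.6348; Δ=(131.0400−44.8984)/(131.0400−108.8100)=3.8750; B=V−Δ·S=-376.7418
Root portfolio cost Δ·117+B reproduces V0=76.6348.

(0,0): Delta=3.8750 Bond=-376.7418
(1,0): Delta=5.8947 Bond=-596.5079
(1,1): Delta=1.0000 Bond=0.0000
V0=76.6348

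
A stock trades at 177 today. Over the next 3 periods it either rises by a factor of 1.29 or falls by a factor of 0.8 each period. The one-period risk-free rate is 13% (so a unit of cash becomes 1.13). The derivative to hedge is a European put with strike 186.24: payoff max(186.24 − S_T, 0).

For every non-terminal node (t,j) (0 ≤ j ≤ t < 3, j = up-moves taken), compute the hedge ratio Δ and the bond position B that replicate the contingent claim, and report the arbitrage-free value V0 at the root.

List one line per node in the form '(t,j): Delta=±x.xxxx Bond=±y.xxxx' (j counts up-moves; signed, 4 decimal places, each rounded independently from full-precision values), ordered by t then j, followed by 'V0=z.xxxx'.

(0,0): Delta=-0.2127 Bond=45.9483
(1,0): Delta=-0.5757 Bond=103.3177
(1,1): Delta=-0.1036 Bond=27.0023
(2,0): Delta=-1.0000 Bond=164.8142
(2,1): Delta=-0.4481 Bond=93.4447
(2,2): Delta=0.0000 Bond=0.0000
V0=8.2952

Under the risk-neutral measure, an up-move has probability p* = (R−d)/(u−d) = 0.6735 and values discount at R = 1.13.
Payoff layer (t=3): V(3,0)=95.6160, V(3,1)=40.1088, V(3,2)=0.0000, V(3,3)=0.0000
  t=2,j=0: stock 113.2800 → up 146.1312 (V=40.1088), down 90.6240 (V=95.6160). Price 51.5342; hedge Δ=-1.0000, bond B=164.8142.
  t=2,j=1: stock 182.6640 → up 235.6366 (V=0.0000), down 146.1312 (V=40.1088). Price 11.5900; hedge Δ=-0.4481, bond B=93.4447.
  t=2,j=2: stock 294.5457 → up 379.9640 (V=0.0000), down 235.6366 (V=0.0000). Price 0.0000; hedge Δ=0.0000, bond B=0.0000.
  t=1,j=0: stock 141.6000 → up 182.6640 (V=11.5900), down 113.2800 (V=51.5342). Price 21.7991; hedge Δ=-0.5757, bond B=103.3177.
  t=1,j=1: stock 228.3300 → up 294.5457 (V=0.0000), down 182.6640 (V=11.5900). Price 3.3491; hedge Δ=-0.1036, bond B=27.0023.
  t=0,j=0: stock 177.0000 → up 228.3300 (V=3.3491), down 141.6000 (V=21.7991). Price 8.2952; hedge Δ=-0.2127, bond B=45.9483.
Self-financing check: at every node Δ·S+B equals the discounted successor values.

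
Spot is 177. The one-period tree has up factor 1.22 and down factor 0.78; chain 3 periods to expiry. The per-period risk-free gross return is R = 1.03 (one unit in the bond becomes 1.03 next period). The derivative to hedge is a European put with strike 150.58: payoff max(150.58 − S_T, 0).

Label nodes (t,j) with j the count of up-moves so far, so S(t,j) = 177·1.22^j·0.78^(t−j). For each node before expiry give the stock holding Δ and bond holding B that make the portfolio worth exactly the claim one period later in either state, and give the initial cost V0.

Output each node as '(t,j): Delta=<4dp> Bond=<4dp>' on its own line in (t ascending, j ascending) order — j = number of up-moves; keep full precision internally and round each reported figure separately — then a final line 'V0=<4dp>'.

Under the risk-neutral measure, an up-move has probability p* = (R−d)/(u−d) = 0.5682 and values discount at R = 1.03.
At expiry t=3: V(3,0)=66.5843, V(3,1)=19.2021, V(3,2)=0.0000, V(3,3)=0.0000
  t=2,j=0: stock 107.6868 → up 131.3779 (V=19.2021), down 83.9957 (V=66.5843). Price 38.5074; hedge Δ=-1.0000, bond B=146.1942.
  t=2,j=1: stock 168.4332 → up 205.4885 (V=0.0000), down 131.3779 (V=19.2021). Price 8.0503; hedge Δ=-0.2591, bond B=51.6915.
  t=2,j=2: stock 263.4468 → up 321.4051 (V=0.0000), down 205.4885 (V=0.0000). Price 0.0000; hedge Δ=0.0000, bond B=0.0000.
  t=1,j=0: stock 138.0600 → up 168.4332 (V=8.0503), down 107.6868 (V=38.5074). Price 20.5847; hedge Δ=-0.5014, bond B=89.8053.
  t=1,j=1: stock 215.9400 → up 263.4468 (V=0.0000), down 168.4332 (V=8.0503). Price 3.3750; hedge Δ=-0.0847, bond B=21.6712.
  t=0,j=0: stock 177.0000 → up 215.9400 (V=3.3750), down 138.0600 (V=20.5847). Price 10.4917; hedge Δ=-0.2210, bond B=49.6046.
Root portfolio cost Δ·177+B reproduces V0=10.4917.

(0,0): Delta=-0.2210 Bond=49.6046
(1,0): Delta=-0.5014 Bond=89.8053
(1,1): Delta=-0.0847 Bond=21.6712
(2,0): Delta=-1.0000 Bond=146.1942
(2,1): Delta=-0.2591 Bond=51.6915
(2,2): Delta=0.0000 Bond=0.0000
V0=10.4917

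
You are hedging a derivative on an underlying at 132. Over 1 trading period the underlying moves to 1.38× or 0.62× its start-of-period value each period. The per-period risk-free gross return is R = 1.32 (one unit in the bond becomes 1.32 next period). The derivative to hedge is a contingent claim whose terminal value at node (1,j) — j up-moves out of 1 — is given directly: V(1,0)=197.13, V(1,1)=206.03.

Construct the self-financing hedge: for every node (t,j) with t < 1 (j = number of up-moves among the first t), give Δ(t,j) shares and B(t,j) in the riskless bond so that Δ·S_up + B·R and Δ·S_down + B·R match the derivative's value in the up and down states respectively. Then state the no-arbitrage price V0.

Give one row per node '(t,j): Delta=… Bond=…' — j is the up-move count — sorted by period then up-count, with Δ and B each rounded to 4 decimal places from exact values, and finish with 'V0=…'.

(0,0): Delta=0.0887 Bond=143.8405
V0=155.5510

Risk-neutral probability p* = (R−d)/(u−d) = (1.32−0.62)/(1.38−0.62) = 0.9211.
Payoff layer (t=1): V(1,0)=197.1300, V(1,1)=206.0300
  t=0,j=0: stock 132.0000 → up 182.1600 (V=206.0300), down 81.8400 (V=197.1300). Price 155.5510; hedge Δ=0.0887, bond B=143.8405.
The time-0 hedge costs 155.5510, which is the no-arbitrage price.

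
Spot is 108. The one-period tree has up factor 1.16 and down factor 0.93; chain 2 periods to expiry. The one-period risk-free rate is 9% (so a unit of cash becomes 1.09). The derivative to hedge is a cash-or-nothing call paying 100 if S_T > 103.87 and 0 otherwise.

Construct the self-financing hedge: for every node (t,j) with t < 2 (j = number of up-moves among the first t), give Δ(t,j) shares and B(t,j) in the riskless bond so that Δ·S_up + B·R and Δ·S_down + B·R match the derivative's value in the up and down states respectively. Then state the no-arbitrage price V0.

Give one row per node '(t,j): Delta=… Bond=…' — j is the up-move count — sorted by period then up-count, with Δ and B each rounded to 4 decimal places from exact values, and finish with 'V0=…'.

(0,0): Delta=1.1241 Bond=-45.0275
(1,0): Delta=4.3288 Bond=-370.9613
(1,1): Delta=0.0000 Bond=91.7431
V0=76.3717

Since d<R<u, set p* = (R−d)/(u−d) = 0.6957; price each node as the discounted p*-expectation of its children.
Terminal values V(2,·): V(2,0)=0.0000, V(2,1)=100.0000, V(2,2)=100.0000
(1,0): S=100.4400. Δ = (V_up−V_dn)/(S_up−S_dn) = (100.0000−0.0000)/(116.5104−93.4092) = 4.3288. V = [p*·100.0000 + (1−p*)·0.0000]/1.09 = 63.8213. B = V − Δ·S = -370.9613.
(1,1): S=125.2800. Δ = (V_up−V_dn)/(S_up−S_dn) = (100.0000−100.0000)/(145.3248−116.5104) = 0.0000. V = [p*·100.0000 + (1−p*)·100.0000]/1.09 = 91.7431. B = V − Δ·S = 91.7431.
(0,0): S=108.0000. Δ = (V_up−V_dn)/(S_up−S_dn) = (91.7431−63.8213)/(125.2800−100.4400) = 1.1241. V = [p*·91.7431 + (1−p*)·63.8213]/1.09 = 76.3717. B = V − Δ·S = -45.0275.
Self-financing check: at every node Δ·S+B equals the discounted successor values.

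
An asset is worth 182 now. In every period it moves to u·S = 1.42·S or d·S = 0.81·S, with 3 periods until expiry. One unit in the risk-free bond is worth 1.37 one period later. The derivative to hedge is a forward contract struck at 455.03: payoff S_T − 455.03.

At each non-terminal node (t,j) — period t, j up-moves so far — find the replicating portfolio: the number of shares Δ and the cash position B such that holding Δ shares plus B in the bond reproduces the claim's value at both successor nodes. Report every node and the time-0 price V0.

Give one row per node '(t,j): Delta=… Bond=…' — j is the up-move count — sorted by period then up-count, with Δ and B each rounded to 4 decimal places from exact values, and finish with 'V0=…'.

The replicating-portfolio and risk-neutral prices coincide; use p* = (1.37−0.81)/(1.42−0.81) = 0.9180 for the latter.
Terminal payoffs: V(3,0)=-358.3077, V(3,1)=-285.4675, V(3,2)=-157.7723, V(3,3)=66.0884
Node (2,0) S=119.4102: V=(p*·-285.4675+(1−p*)·-358.3077)/1.37=-212.7285; Δ=(-285.4675−-358.3077)/(169.5625−96.7223)=1.0000; B=V−Δ·S=-332.1387
Node (2,1) S=209.3364: V=(p*·-157.7723+(1−p*)·-285.4675)/1.37=-122.8023; Δ=(-157.7723−-285.4675)/(297.2577−169.5625)=1.0000; B=V−Δ·S=-332.1387
Node (2,2) S=366.9848: V=(p*·66.0884+(1−p*)·-157.7723)/1.37=34.8461; Δ=(66.0884−-157.7723)/(521.1184−297.2577)=1.0000; B=V−Δ·S=-332.1387
Node (1,0) S=147.4200: V=(p*·-122.8023+(1−p*)·-212.7285)/1.37=-95.0170; Δ=(-122.8023−-212.7285)/(209.3364−119.4102)=1.0000; B=V−Δ·S=-242.4370
Node (1,1) S=258.4400: V=(p*·34.8461+(1−p*)·-122.8023)/1.37=16.0030; Δ=(34.8461−-122.8023)/(366.9848−209.3364)=1.0000; B=V−Δ·S=-242.4370
Node (0,0) S=182.0000: V=(p*·16.0030+(1−p*)·-95.0170)/1.37=5.0387; Δ=(16.0030−-95.0170)/(258.4400−147.4200)=1.0000; B=V−Δ·S=-176.9613
Root portfolio cost Δ·182+B reproduces V0=5.0387.

(0,0): Delta=1.0000 Bond=-176.9613
(1,0): Delta=1.0000 Bond=-242.4370
(1,1): Delta=1.0000 Bond=-242.4370
(2,0): Delta=1.0000 Bond=-332.1387
(2,1): Delta=1.0000 Bond=-332.1387
(2,2): Delta=1.0000 Bond=-332.1387
V0=5.0387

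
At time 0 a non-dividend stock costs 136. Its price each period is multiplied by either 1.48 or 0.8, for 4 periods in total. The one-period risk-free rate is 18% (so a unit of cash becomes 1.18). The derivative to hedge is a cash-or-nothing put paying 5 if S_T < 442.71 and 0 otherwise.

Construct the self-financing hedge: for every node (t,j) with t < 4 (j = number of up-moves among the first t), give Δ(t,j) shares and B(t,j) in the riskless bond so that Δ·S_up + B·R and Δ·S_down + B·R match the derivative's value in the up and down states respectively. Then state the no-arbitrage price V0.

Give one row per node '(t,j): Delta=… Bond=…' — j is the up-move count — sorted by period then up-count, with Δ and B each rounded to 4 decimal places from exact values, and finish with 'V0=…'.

The replicating-portfolio and risk-neutral prices coincide; use p* = (1.18−0.8)/(1.48−0.8) = 0.5588 for the latter.
At expiry t=4: V(4,0)=5.0000, V(4,1)=5.0000, V(4,2)=5.0000, V(4,3)=5.0000, V(4,4)=0.0000
(3,0): S=69.6320. Δ = (V_up−V_dn)/(S_up−S_dn) = (5.0000−5.0000)/(103.0554−55.7056) = 0.0000. V = [p*·5.0000 + (1−p*)·5.0000]/1.18 = 4.2373. B = V − Δ·S = 4.2373.
(3,1): S=128.8192. Δ = (V_up−V_dn)/(S_up−S_dn) = (5.0000−5.0000)/(190.6524−103.0554) = 0.0000. V = [p*·5.0000 + (1−p*)·5.0000]/1.18 = 4.2373. B = V − Δ·S = 4.2373.
(3,2): S=238.3155. Δ = (V_up−V_dn)/(S_up−S_dn) = (5.0000−5.0000)/(352.7070−190.6524) = 0.0000. V = [p*·5.0000 + (1−p*)·5.0000]/1.18 = 4.2373. B = V − Δ·S = 4.2373.
(3,3): S=440.8837. Δ = (V_up−V_dn)/(S_up−S_dn) = (0.0000−5.0000)/(652.5079−352.7070) = -0.0167. V = [p*·0.0000 + (1−p*)·5.0000]/1.18 = 1.8694. B = V − Δ·S = 9.2223.
(2,0): S=87.0400. Δ = (V_up−V_dn)/(S_up−S_dn) = (4.2373−4.2373)/(128.8192−69.6320) = 0.0000. V = [p*·4.2373 + (1−p*)·4.2373]/1.18 = 3.5909. B = V − Δ·S = 3.5909.
(2,1): S=161.0240. Δ = (V_up−V_dn)/(S_up−S_dn) = (4.2373−4.2373)/(238.3155−128.8192) = 0.0000. V = [p*·4.2373 + (1−p*)·4.2373]/1.18 = 3.5909. B = V − Δ·S = 3.5909.
(2,2): S=297.8944. Δ = (V_up−V_dn)/(S_up−S_dn) = (1.8694−4.2373)/(440.8837−238.3155) = -0.0117. V = [p*·1.8694 + (1−p*)·4.2373]/1.18 = 2.4695. B = V − Δ·S = 5.9517.
(1,0): S=108.8000. Δ = (V_up−V_dn)/(S_up−S_dn) = (3.5909−3.5909)/(161.0240−87.0400) = 0.0000. V = [p*·3.5909 + (1−p*)·3.5909]/1.18 = 3.0432. B = V − Δ·S = 3.0432.
(1,1): S=201.2800. Δ = (V_up−V_dn)/(S_up−S_dn) = (2.4695−3.5909)/(297.8944−161.0240) = -0.0082. V = [p*·2.4695 + (1−p*)·3.5909]/1.18 = 2.5121. B = V − Δ·S = 4.1612.
(0,0): S=136.0000. Δ = (V_up−V_dn)/(S_up−S_dn) = (2.5121−3.0432)/(201.2800−108.8000) = -0.0057. V = [p*·2.5121 + (1−p*)·3.0432]/1.18 = 2.3274. B = V − Δ·S = 3.1084.
Each (Δ,B) replicates both successor values, so the strategy is self-financing and V0 is arbitrage-free.

(0,0): Delta=-0.0057 Bond=3.1084
(1,0): Delta=0.0000 Bond=3.0432
(1,1): Delta=-0.0082 Bond=4.1612
(2,0): Delta=0.0000 Bond=3.5909
(2,1): Delta=0.0000 Bond=3.5909
(2,2): Delta=-0.0117 Bond=5.9517
(3,0): Delta=0.0000 Bond=4.2373
(3,1): Delta=0.0000 Bond=4.2373
(3,2): Delta=0.0000 Bond=4.2373
(3,3): Delta=-0.0167 Bond=9.2223
V0=2.3274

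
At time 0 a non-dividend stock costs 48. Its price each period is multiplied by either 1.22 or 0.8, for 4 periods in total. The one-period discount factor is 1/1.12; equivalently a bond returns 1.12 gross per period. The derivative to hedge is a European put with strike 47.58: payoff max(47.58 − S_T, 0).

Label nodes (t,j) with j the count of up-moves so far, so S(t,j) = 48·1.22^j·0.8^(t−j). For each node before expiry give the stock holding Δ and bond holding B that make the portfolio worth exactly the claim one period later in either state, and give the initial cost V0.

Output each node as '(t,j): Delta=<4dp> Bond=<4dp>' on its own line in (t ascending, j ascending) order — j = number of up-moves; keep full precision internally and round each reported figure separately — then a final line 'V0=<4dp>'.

Since d<R<u, set p* = (R−d)/(u−d) = 0.7619; price each node as the discounted p*-expectation of its children.
At expiry t=4: V(4,0)=27.9192, V(4,1)=17.5973, V(4,2)=1.8564, V(4,3)=0.0000, V(4,4)=0.0000
(3,0): S=24.5760. Δ = (V_up−V_dn)/(S_up−S_dn) = (17.5973−27.9192)/(29.9827−19.6608) = -1.0000. V = [p*·17.5973 + (1−p*)·27.9192]/1.12 = 17.9061. B = V − Δ·S = 42.4821.
(3,1): S=37.4784. Δ = (V_up−V_dn)/(S_up−S_dn) = (1.8564−17.5973)/(45.7236−29.9827) = -1.0000. V = [p*·1.8564 + (1−p*)·17.5973]/1.12 = 5.0037. B = V − Δ·S = 42.4821.
(3,2): S=57.1546. Δ = (V_up−V_dn)/(S_up−S_dn) = (0.0000−1.8564)/(69.7286−45.7236) = -0.0773. V = [p*·0.0000 + (1−p*)·1.8564]/1.12 = 0.3946. B = V − Δ·S = 4.8145.
(3,3): S=87.1607. Δ = (V_up−V_dn)/(S_up−S_dn) = (0.0000−0.0000)/(106.3361−69.7286) = 0.0000. V = [p*·0.0000 + (1−p*)·0.0000]/1.12 = 0.0000. B = V − Δ·S = 0.0000.
(2,0): S=30.7200. Δ = (V_up−V_dn)/(S_up−S_dn) = (5.0037−17.9061)/(37.4784−24.5760) = -1.0000. V = [p*·5.0037 + (1−p*)·17.9061]/1.12 = 7.2105. B = V − Δ·S = 37.9305.
(2,1): S=46.8480. Δ = (V_up−V_dn)/(S_up−S_dn) = (0.3946−5.0037)/(57.1546−37.4784) = -0.2342. V = [p*·0.3946 + (1−p*)·5.0037]/1.12 = 1.3322. B = V − Δ·S = 12.3063.
(2,2): S=71.4432. Δ = (V_up−V_dn)/(S_up−S_dn) = (0.0000−0.3946)/(87.1607−57.1546) = -0.0132. V = [p*·0.0000 + (1−p*)·0.3946]/1.12 = 0.0839. B = V − Δ·S = 1.0235.
(1,0): S=38.4000. Δ = (V_up−V_dn)/(S_up−S_dn) = (1.3322−7.2105)/(46.8480−30.7200) = -0.3645. V = [p*·1.3322 + (1−p*)·7.2105]/1.12 = 2.4391. B = V − Δ·S = 16.4351.
(1,1): S=58.5600. Δ = (V_up−V_dn)/(S_up−S_dn) = (0.0839−1.3322)/(71.4432−46.8480) = -0.0508. V = [p*·0.0839 + (1−p*)·1.3322]/1.12 = 0.3403. B = V − Δ·S = 3.3124.
(0,0): S=48.0000. Δ = (V_up−V_dn)/(S_up−S_dn) = (0.3403−2.4391)/(58.5600−38.4000) = -0.1041. V = [p*·0.3403 + (1−p*)·2.4391]/1.12 = 0.7500. B = V − Δ·S = 5.7472.
Each (Δ,B) replicates both successor values, so the strategy is self-financing and V0 is arbitrage-free.

(0,0): Delta=-0.1041 Bond=5.7472
(1,0): Delta=-0.3645 Bond=16.4351
(1,1): Delta=-0.0508 Bond=3.3124
(2,0): Delta=-1.0000 Bond=37.9305
(2,1): Delta=-0.2342 Bond=12.3063
(2,2): Delta=-0.0132 Bond=1.0235
(3,0): Delta=-1.0000 Bond=42.4821
(3,1): Delta=-1.0000 Bond=42.4821
(3,2): Delta=-0.0773 Bond=4.8145
(3,3): Delta=0.0000 Bond=0.0000
V0=0.7500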